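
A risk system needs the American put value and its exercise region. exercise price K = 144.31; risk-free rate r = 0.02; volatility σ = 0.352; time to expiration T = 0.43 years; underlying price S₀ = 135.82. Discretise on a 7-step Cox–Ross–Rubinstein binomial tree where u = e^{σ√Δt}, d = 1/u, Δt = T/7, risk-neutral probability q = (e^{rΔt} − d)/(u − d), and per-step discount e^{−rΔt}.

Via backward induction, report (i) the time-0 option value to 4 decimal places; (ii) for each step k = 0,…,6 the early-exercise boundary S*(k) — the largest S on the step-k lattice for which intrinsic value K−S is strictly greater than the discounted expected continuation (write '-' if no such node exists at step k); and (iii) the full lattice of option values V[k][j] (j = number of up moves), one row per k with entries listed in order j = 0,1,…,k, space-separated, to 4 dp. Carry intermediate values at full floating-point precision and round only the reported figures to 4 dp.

Δt=0.06143, u=1.09116, d=0.91645, q=0.48524, disc=e^(-rΔt)=0.99877
k=7 terminal: V=max(K-S,0) → 70.5635 56.5050 39.7665 19.8371 0.0000 0.0000 0.0000 0.0000
k=6: j=0 S=80.4693 intr=63.8407 cont=63.6635 V=63.8407[EX]; j=1 S=95.8094 intr=48.5006 cont=48.3234 V=48.5006[EX]; j=2 S=114.0738 intr=30.2362 cont=30.0590 V=30.2362[EX]; j=3 S=135.8200 intr=8.4900 cont=10.1988 V=10.1988[hold]; j=4 S=161.7117 intr=0.0000 cont=0.0000 V=0.0000[hold]; j=5 S=192.5393 intr=0.0000 cont=0.0000 V=0.0000[hold]; j=6 S=229.2436 intr=0.0000 cont=0.0000 V=0.0000[hold]  S*(6)=114.0738
k=5: j=0 S=87.8050 intr=56.5050 cont=56.3278 V=56.5050[EX]; j=1 S=104.5435 intr=39.7665 cont=39.5893 V=39.7665[EX]; j=2 S=124.4729 intr=19.8371 cont=20.4881 V=20.4881[hold]; j=3 S=148.2015 intr=0.0000 cont=5.2435 V=5.2435[hold]; j=4 S=176.4536 intr=0.0000 cont=0.0000 V=0.0000[hold]; j=5 S=210.0914 intr=0.0000 cont=0.0000 V=0.0000[hold]  S*(5)=104.5435
k=4: j=0 S=95.8094 intr=48.5006 cont=48.3234 V=48.5006[EX]; j=1 S=114.0738 intr=30.2362 cont=30.3745 V=30.3745[hold]; j=2 S=135.8200 intr=8.4900 cont=13.0747 V=13.0747[hold]; j=3 S=161.7117 intr=0.0000 cont=2.6958 V=2.6958[hold]; j=4 S=192.5393 intr=0.0000 cont=0.0000 V=0.0000[hold]  S*(4)=95.8094
k=3: j=0 S=104.5435 intr=39.7665 cont=39.6564 V=39.7665[EX]; j=1 S=124.4729 intr=19.8371 cont=21.9530 V=21.9530[hold]; j=2 S=148.2015 intr=0.0000 cont=8.0286 V=8.0286[hold]; j=3 S=176.4536 intr=0.0000 cont=1.3860 V=1.3860[hold]  S*(3)=104.5435
k=2: j=0 S=114.0738 intr=30.2362 cont=31.0845 V=31.0845[hold]; j=1 S=135.8200 intr=8.4900 cont=15.1777 V=15.1777[hold]; j=2 S=161.7117 intr=0.0000 cont=4.7995 V=4.7995[hold]  S*(2)=-
k=1: j=0 S=124.4729 intr=19.8371 cont=23.3372 V=23.3372[hold]; j=1 S=148.2015 intr=0.0000 cont=10.1293 V=10.1293[hold]  S*(1)=-
k=0: j=0 S=135.8200 intr=8.4900 cont=16.9074 V=16.9074[hold]  S*(0)=-

price = 16.9074
boundary = - - - 104.5435 95.8094 104.5435 114.0738
tree:
16.9074
23.3372 10.1293
31.0845 15.1777 4.7995
39.7665 21.9530 8.0286 1.3860
48.5006 30.3745 13.0747 2.6958 0.0000
56.5050 39.7665 20.4881 5.2435 0.0000 0.0000
63.8407 48.5006 30.2362 10.1988 0.0000 0.0000 0.0000
70.5635 56.5050 39.7665 19.8371 0.0000 0.0000 0.0000 0.0000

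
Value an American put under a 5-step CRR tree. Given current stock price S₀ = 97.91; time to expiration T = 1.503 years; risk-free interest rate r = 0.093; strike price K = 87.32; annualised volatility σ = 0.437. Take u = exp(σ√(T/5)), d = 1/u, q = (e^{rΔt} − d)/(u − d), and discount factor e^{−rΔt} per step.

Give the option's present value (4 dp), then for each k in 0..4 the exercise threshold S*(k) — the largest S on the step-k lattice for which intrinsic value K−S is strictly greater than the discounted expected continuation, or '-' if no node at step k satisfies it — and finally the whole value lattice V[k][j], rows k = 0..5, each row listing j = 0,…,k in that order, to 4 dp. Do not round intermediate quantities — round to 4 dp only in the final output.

price = 10.7501
boundary = - - - 47.7160 60.6343
tree:
10.7501
17.2696 4.8149
26.7818 8.7000 1.1877
39.6040 15.4292 2.4377 0.0000
49.7700 26.6857 5.0035 0.0000 0.0000
57.7701 39.6040 10.2700 0.0000 0.0000 0.0000

params: Δt=0.30060 u=1.27073 d=0.78695 q=0.49899 e^(-rΔt)=0.97243
t_5 payoffs: 57.7701 39.6040 10.2700 0.0000 0.0000 0.0000
t_4: node(4,0) S=37.5500 payoff=49.7700 vs cont=47.3627 → 49.7700 [stop]  node(4,1) S=60.6343 payoff=26.6857 vs cont=24.2784 → 26.6857 [stop]  node(4,2) S=97.9100 payoff=0.0000 vs cont=5.0035 → 5.0035 [wait]  node(4,3) S=158.1014 payoff=0.0000 vs cont=0.0000 → 0.0000 [wait]  node(4,4) S=255.2963 payoff=0.0000 vs cont=0.0000 → 0.0000 [wait]  ⇒ S*(4)=60.6343
t_3: node(3,0) S=47.7160 payoff=39.6040 vs cont=37.1967 → 39.6040 [stop]  node(3,1) S=77.0500 payoff=10.2700 vs cont=15.4292 → 15.4292 [wait]  node(3,2) S=124.4175 payoff=0.0000 vs cont=2.4377 → 2.4377 [wait]  node(3,3) S=200.9047 payoff=0.0000 vs cont=0.0000 → 0.0000 [wait]  ⇒ S*(3)=47.7160
t_2: node(2,0) S=60.6343 payoff=26.6857 vs cont=26.7818 → 26.7818 [wait]  node(2,1) S=97.9100 payoff=0.0000 vs cont=8.7000 → 8.7000 [wait]  node(2,2) S=158.1014 payoff=0.0000 vs cont=1.1877 → 1.1877 [wait]  ⇒ S*(2)=-
t_1: node(1,0) S=77.0500 payoff=10.2700 vs cont=17.2696 → 17.2696 [wait]  node(1,1) S=124.4175 payoff=0.0000 vs cont=4.8149 → 4.8149 [wait]  ⇒ S*(1)=-
t_0: node(0,0) S=97.9100 payoff=0.0000 vs cont=10.7501 → 10.7501 [wait]  ⇒ S*(0)=-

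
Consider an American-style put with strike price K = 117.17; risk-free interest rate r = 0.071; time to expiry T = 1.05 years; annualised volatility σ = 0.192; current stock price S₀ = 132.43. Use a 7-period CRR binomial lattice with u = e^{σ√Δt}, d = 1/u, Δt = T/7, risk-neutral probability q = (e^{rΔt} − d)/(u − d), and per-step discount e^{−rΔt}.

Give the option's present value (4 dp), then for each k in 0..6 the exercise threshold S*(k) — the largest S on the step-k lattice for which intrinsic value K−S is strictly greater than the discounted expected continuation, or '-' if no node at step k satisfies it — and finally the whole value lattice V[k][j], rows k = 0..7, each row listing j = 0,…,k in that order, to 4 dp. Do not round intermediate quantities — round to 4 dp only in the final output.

price = 2.2215
boundary = - - - - 98.3575 105.9503 98.3575
tree:
2.2215
3.9837 0.8421
6.9440 1.6712 0.1891
11.6850 3.2515 0.4279 0.0000
18.8125 6.1579 0.9683 0.0000 0.0000
25.8611 11.2197 2.1912 0.0000 0.0000 0.0000
32.4047 18.8125 4.9582 0.0000 0.0000 0.0000 0.0000
38.4793 25.8611 11.2197 0.0000 0.0000 0.0000 0.0000 0.0000

params: Δt=0.15000 u=1.07720 d=0.92834 q=0.55334 e^(-rΔt)=0.98941
t_7 payoffs: 38.4793 25.8611 11.2197 0.0000 0.0000 0.0000 0.0000 0.0000
t_6: node(6,0) S=84.7653 payoff=32.4047 vs cont=31.1634 → 32.4047 [stop]  node(6,1) S=98.3575 payoff=18.8125 vs cont=17.5712 → 18.8125 [stop]  node(6,2) S=114.1293 payoff=3.0407 vs cont=4.9582 → 4.9582 [wait]  node(6,3) S=132.4300 payoff=0.0000 vs cont=0.0000 → 0.0000 [wait]  node(6,4) S=153.6653 payoff=0.0000 vs cont=0.0000 → 0.0000 [wait]  node(6,5) S=178.3057 payoff=0.0000 vs cont=0.0000 → 0.0000 [wait]  node(6,6) S=206.8972 payoff=0.0000 vs cont=0.0000 → 0.0000 [wait]  ⇒ S*(6)=98.3575
t_5: node(5,0) S=91.3089 payoff=25.8611 vs cont=24.6199 → 25.8611 [stop]  node(5,1) S=105.9503 payoff=11.2197 vs cont=11.0282 → 11.2197 [stop]  node(5,2) S=122.9396 payoff=0.0000 vs cont=2.1912 → 2.1912 [wait]  node(5,3) S=142.6531 payoff=0.0000 vs cont=0.0000 → 0.0000 [wait]  node(5,4) S=165.5276 payoff=0.0000 vs cont=0.0000 → 0.0000 [wait]  node(5,5) S=192.0701 payoff=0.0000 vs cont=0.0000 → 0.0000 [wait]  ⇒ S*(5)=105.9503
t_4: node(4,0) S=98.3575 payoff=18.8125 vs cont=17.5712 → 18.8125 [stop]  node(4,1) S=114.1293 payoff=3.0407 vs cont=6.1579 → 6.1579 [wait]  node(4,2) S=132.4300 payoff=0.0000 vs cont=0.9683 → 0.9683 [wait]  node(4,3) S=153.6653 payoff=0.0000 vs cont=0.0000 → 0.0000 [wait]  node(4,4) S=178.3057 payoff=0.0000 vs cont=0.0000 → 0.0000 [wait]  ⇒ S*(4)=98.3575
t_3: node(3,0) S=105.9503 payoff=11.2197 vs cont=11.6850 → 11.6850 [wait]  node(3,1) S=122.9396 payoff=0.0000 vs cont=3.2515 → 3.2515 [wait]  node(3,2) S=142.6531 payoff=0.0000 vs cont=0.4279 → 0.4279 [wait]  node(3,3) S=165.5276 payoff=0.0000 vs cont=0.0000 → 0.0000 [wait]  ⇒ S*(3)=-
t_2: node(2,0) S=114.1293 payoff=3.0407 vs cont=6.9440 → 6.9440 [wait]  node(2,1) S=132.4300 payoff=0.0000 vs cont=1.6712 → 1.6712 [wait]  node(2,2) S=153.6653 payoff=0.0000 vs cont=0.1891 → 0.1891 [wait]  ⇒ S*(2)=-
t_1: node(1,0) S=122.9396 payoff=0.0000 vs cont=3.9837 → 3.9837 [wait]  node(1,1) S=142.6531 payoff=0.0000 vs cont=0.8421 → 0.8421 [wait]  ⇒ S*(1)=-
t_0: node(0,0) S=132.4300 payoff=0.0000 vs cont=2.2215 → 2.2215 [wait]  ⇒ S*(0)=-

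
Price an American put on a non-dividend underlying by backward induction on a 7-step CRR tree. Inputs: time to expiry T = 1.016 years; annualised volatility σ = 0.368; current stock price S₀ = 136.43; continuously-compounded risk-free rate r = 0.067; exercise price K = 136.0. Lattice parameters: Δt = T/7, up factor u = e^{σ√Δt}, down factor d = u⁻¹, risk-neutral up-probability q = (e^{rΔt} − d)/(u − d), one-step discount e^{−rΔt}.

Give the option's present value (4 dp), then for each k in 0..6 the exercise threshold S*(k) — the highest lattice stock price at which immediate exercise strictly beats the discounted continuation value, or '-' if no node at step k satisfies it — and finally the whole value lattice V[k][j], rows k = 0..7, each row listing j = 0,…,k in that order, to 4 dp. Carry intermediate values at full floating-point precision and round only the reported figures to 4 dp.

Δt=0.14514  u=1.15050  d=0.86919  q=0.49974  discount=0.99032
step 7 (expiry): payoffs max(K−S,0) = 84.8677 68.3183 46.4127 17.4171 0.0000 0.0000 0.0000 0.0000
step 6: (k=6,j=0): S=58.8279, (K−S)⁺=77.1721, hold=75.8560 ⇒ V=77.1721 exercise | (k=6,j=1): S=77.8680, (K−S)⁺=58.1320, hold=56.8159 ⇒ V=58.1320 exercise | (k=6,j=2): S=103.0705, (K−S)⁺=32.9295, hold=31.6134 ⇒ V=32.9295 exercise | (k=6,j=3): S=136.4300, (K−S)⁺=0.0000, hold=8.6287 ⇒ V=8.6287 continue | (k=6,j=4): S=180.5865, (K−S)⁺=0.0000, hold=0.0000 ⇒ V=0.0000 continue | (k=6,j=5): S=239.0347, (K−S)⁺=0.0000, hold=0.0000 ⇒ V=0.0000 continue | (k=6,j=6): S=316.4000, (K−S)⁺=0.0000, hold=0.0000 ⇒ V=0.0000 continue  boundary S*=103.0705
step 5: (k=5,j=0): S=67.6817, (K−S)⁺=68.3183, hold=67.0022 ⇒ V=68.3183 exercise | (k=5,j=1): S=89.5873, (K−S)⁺=46.4127, hold=45.0965 ⇒ V=46.4127 exercise | (k=5,j=2): S=118.5829, (K−S)⁺=17.4171, hold=20.5842 ⇒ V=20.5842 continue | (k=5,j=3): S=156.9631, (K−S)⁺=0.0000, hold=4.2748 ⇒ V=4.2748 continue | (k=5,j=4): S=207.7654, (K−S)⁺=0.0000, hold=0.0000 ⇒ V=0.0000 continue | (k=5,j=5): S=275.0101, (K−S)⁺=0.0000, hold=0.0000 ⇒ V=0.0000 continue  boundary S*=89.5873
step 4: (k=4,j=0): S=77.8680, (K−S)⁺=58.1320, hold=56.8159 ⇒ V=58.1320 exercise | (k=4,j=1): S=103.0705, (K−S)⁺=32.9295, hold=33.1808 ⇒ V=33.1808 continue | (k=4,j=2): S=136.4300, (K−S)⁺=0.0000, hold=12.3133 ⇒ V=12.3133 continue | (k=4,j=3): S=180.5865, (K−S)⁺=0.0000, hold=2.1178 ⇒ V=2.1178 continue | (k=4,j=4): S=239.0347, (K−S)⁺=0.0000, hold=0.0000 ⇒ V=0.0000 continue  boundary S*=77.8680
step 3: (k=3,j=0): S=89.5873, (K−S)⁺=46.4127, hold=45.2209 ⇒ V=46.4127 exercise | (k=3,j=1): S=118.5829, (K−S)⁺=17.4171, hold=22.5322 ⇒ V=22.5322 continue | (k=3,j=2): S=156.9631, (K−S)⁺=0.0000, hold=7.1483 ⇒ V=7.1483 continue | (k=3,j=3): S=207.7654, (K−S)⁺=0.0000, hold=1.0492 ⇒ V=1.0492 continue  boundary S*=89.5873
step 2: (k=2,j=0): S=103.0705, (K−S)⁺=32.9295, hold=34.1449 ⇒ V=34.1449 continue | (k=2,j=1): S=136.4300, (K−S)⁺=0.0000, hold=14.7005 ⇒ V=14.7005 continue | (k=2,j=2): S=180.5865, (K−S)⁺=0.0000, hold=4.0606 ⇒ V=4.0606 continue  boundary S*=-
step 1: (k=1,j=0): S=118.5829, (K−S)⁺=17.4171, hold=24.1913 ⇒ V=24.1913 continue | (k=1,j=1): S=156.9631, (K−S)⁺=0.0000, hold=9.2925 ⇒ V=9.2925 continue  boundary S*=-
step 0: (k=0,j=0): S=136.4300, (K−S)⁺=0.0000, hold=16.5837 ⇒ V=16.5837 continue  boundary S*=-

price = 16.5837
boundary = - - - 89.5873 77.8680 89.5873 103.0705
tree:
16.5837
24.1913 9.2925
34.1449 14.7005 4.0606
46.4127 22.5322 7.1483 1.0492
58.1320 33.1808 12.3133 2.1178 0.0000
68.3183 46.4127 20.5842 4.2748 0.0000 0.0000
77.1721 58.1320 32.9295 8.6287 0.0000 0.0000 0.0000
84.8677 68.3183 46.4127 17.4171 0.0000 0.0000 0.0000 0.0000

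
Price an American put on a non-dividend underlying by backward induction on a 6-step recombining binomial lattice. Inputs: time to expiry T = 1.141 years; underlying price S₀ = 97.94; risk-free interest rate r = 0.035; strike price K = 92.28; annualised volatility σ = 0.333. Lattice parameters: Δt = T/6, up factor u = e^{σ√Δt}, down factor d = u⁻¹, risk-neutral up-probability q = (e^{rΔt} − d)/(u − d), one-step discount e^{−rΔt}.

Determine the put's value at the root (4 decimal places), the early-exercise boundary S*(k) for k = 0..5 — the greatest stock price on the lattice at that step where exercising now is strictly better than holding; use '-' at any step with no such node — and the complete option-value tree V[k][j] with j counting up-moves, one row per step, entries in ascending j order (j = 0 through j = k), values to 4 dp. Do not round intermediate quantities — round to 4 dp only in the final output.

params: Δt=0.19017 u=1.15629 d=0.86484 q=0.48667 e^(-rΔt)=0.99337
t_6 payoffs: 51.3008 37.4907 19.0266 0.0000 0.0000 0.0000 0.0000
t_5: node(5,0) S=47.3838 payoff=44.8962 vs cont=44.2841 → 44.8962 [stop]  node(5,1) S=63.3522 payoff=28.9278 vs cont=28.3156 → 28.9278 [stop]  node(5,2) S=84.7021 payoff=7.5779 vs cont=9.7021 → 9.7021 [wait]  node(5,3) S=113.2469 payoff=0.0000 vs cont=0.0000 → 0.0000 [wait]  node(5,4) S=151.4113 payoff=0.0000 vs cont=0.0000 → 0.0000 [wait]  node(5,5) S=202.4373 payoff=0.0000 vs cont=0.0000 → 0.0000 [wait]  ⇒ S*(5)=63.3522
t_4: node(4,0) S=54.7893 payoff=37.4907 vs cont=36.8785 → 37.4907 [stop]  node(4,1) S=73.2534 payoff=19.0266 vs cont=19.4413 → 19.4413 [wait]  node(4,2) S=97.9400 payoff=0.0000 vs cont=4.9473 → 4.9473 [wait]  node(4,3) S=130.9460 payoff=0.0000 vs cont=0.0000 → 0.0000 [wait]  node(4,4) S=175.0751 payoff=0.0000 vs cont=0.0000 → 0.0000 [wait]  ⇒ S*(4)=54.7893
t_3: node(3,0) S=63.3522 payoff=28.9278 vs cont=28.5161 → 28.9278 [stop]  node(3,1) S=84.7021 payoff=7.5779 vs cont=12.3053 → 12.3053 [wait]  node(3,2) S=113.2469 payoff=0.0000 vs cont=2.5227 → 2.5227 [wait]  node(3,3) S=151.4113 payoff=0.0000 vs cont=0.0000 → 0.0000 [wait]  ⇒ S*(3)=63.3522
t_2: node(2,0) S=73.2534 payoff=19.0266 vs cont=20.6998 → 20.6998 [wait]  node(2,1) S=97.9400 payoff=0.0000 vs cont=7.4943 → 7.4943 [wait]  node(2,2) S=130.9460 payoff=0.0000 vs cont=1.2864 → 1.2864 [wait]  ⇒ S*(2)=-
t_1: node(1,0) S=84.7021 payoff=7.5779 vs cont=14.1784 → 14.1784 [wait]  node(1,1) S=113.2469 payoff=0.0000 vs cont=4.4434 → 4.4434 [wait]  ⇒ S*(1)=-
t_0: node(0,0) S=97.9400 payoff=0.0000 vs cont=9.3780 → 9.3780 [wait]  ⇒ S*(0)=-

price = 9.3780
boundary = - - - 63.3522 54.7893 63.3522
tree:
9.3780
14.1784 4.4434
20.6998 7.4943 1.2864
28.9278 12.3053 2.5227 0.0000
37.4907 19.4413 4.9473 0.0000 0.0000
44.8962 28.9278 9.7021 0.0000 0.0000 0.0000
51.3008 37.4907 19.0266 0.0000 0.0000 0.0000 0.0000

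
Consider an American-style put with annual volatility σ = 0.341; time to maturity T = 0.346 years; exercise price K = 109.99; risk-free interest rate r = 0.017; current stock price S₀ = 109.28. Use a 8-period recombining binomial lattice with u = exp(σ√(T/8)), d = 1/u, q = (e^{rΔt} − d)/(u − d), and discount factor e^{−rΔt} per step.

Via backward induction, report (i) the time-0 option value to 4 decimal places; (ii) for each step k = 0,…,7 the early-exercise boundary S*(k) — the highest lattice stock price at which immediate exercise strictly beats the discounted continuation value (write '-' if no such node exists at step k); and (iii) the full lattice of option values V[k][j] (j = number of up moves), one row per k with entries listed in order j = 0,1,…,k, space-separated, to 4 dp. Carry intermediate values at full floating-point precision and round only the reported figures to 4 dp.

price = 8.6829
boundary = - - - - 82.2898 88.3374 94.8295 101.7987
tree:
8.6829
12.2242 4.9726
16.6757 7.5622 2.2572
21.9365 11.1694 3.7807 0.6588
27.7002 15.9093 6.2026 1.2399 0.0489
33.3338 21.6526 9.8945 2.3301 0.0954 0.0000
38.5817 27.7002 15.1605 4.3724 0.1862 0.0000 0.0000
43.4703 33.3338 21.6526 8.1913 0.3636 0.0000 0.0000 0.0000
48.0243 38.5817 27.7002 15.1605 0.7100 0.0000 0.0000 0.0000 0.0000

Δt=0.04325, u=1.07349, d=0.93154, q=0.48746, disc=e^(-rΔt)=0.99927
k=8 terminal: V=max(K-S,0) → 48.0243 38.5817 27.7002 15.1605 0.7100 0.0000 0.0000 0.0000 0.0000
k=7: j=0 S=66.5197 intr=43.4703 cont=43.3895 V=43.4703[EX]; j=1 S=76.6562 intr=33.3338 cont=33.2529 V=33.3338[EX]; j=2 S=88.3374 intr=21.6526 cont=21.5717 V=21.6526[EX]; j=3 S=101.7987 intr=8.1913 cont=8.1105 V=8.1913[EX]; j=4 S=117.3112 intr=0.0000 cont=0.3636 V=0.3636[hold]; j=5 S=135.1875 intr=0.0000 cont=0.0000 V=0.0000[hold]; j=6 S=155.7880 intr=0.0000 cont=0.0000 V=0.0000[hold]; j=7 S=179.5276 intr=0.0000 cont=0.0000 V=0.0000[hold]  S*(7)=101.7987
k=6: j=0 S=71.4083 intr=38.5817 cont=38.5008 V=38.5817[EX]; j=1 S=82.2898 intr=27.7002 cont=27.6193 V=27.7002[EX]; j=2 S=94.8295 intr=15.1605 cont=15.0797 V=15.1605[EX]; j=3 S=109.2800 intr=0.7100 cont=4.3724 V=4.3724[hold]; j=4 S=125.9325 intr=0.0000 cont=0.1862 V=0.1862[hold]; j=5 S=145.1227 intr=0.0000 cont=0.0000 V=0.0000[hold]; j=6 S=167.2371 intr=0.0000 cont=0.0000 V=0.0000[hold]  S*(6)=94.8295
k=5: j=0 S=76.6562 intr=33.3338 cont=33.2529 V=33.3338[EX]; j=1 S=88.3374 intr=21.6526 cont=21.5717 V=21.6526[EX]; j=2 S=101.7987 intr=8.1913 cont=9.8945 V=9.8945[hold]; j=3 S=117.3112 intr=0.0000 cont=2.3301 V=2.3301[hold]; j=4 S=135.1875 intr=0.0000 cont=0.0954 V=0.0954[hold]; j=5 S=155.7880 intr=0.0000 cont=0.0000 V=0.0000[hold]  S*(5)=88.3374
k=4: j=0 S=82.2898 intr=27.7002 cont=27.6193 V=27.7002[EX]; j=1 S=94.8295 intr=15.1605 cont=15.9093 V=15.9093[hold]; j=2 S=109.2800 intr=0.7100 cont=6.2026 V=6.2026[hold]; j=3 S=125.9325 intr=0.0000 cont=1.2399 V=1.2399[hold]; j=4 S=145.1227 intr=0.0000 cont=0.0489 V=0.0489[hold]  S*(4)=82.2898
k=3: j=0 S=88.3374 intr=21.6526 cont=21.9365 V=21.9365[hold]; j=1 S=101.7987 intr=8.1913 cont=11.1694 V=11.1694[hold]; j=2 S=117.3112 intr=0.0000 cont=3.7807 V=3.7807[hold]; j=3 S=135.1875 intr=0.0000 cont=0.6588 V=0.6588[hold]  S*(3)=-
k=2: j=0 S=94.8295 intr=15.1605 cont=16.6757 V=16.6757[hold]; j=1 S=109.2800 intr=0.7100 cont=7.5622 V=7.5622[hold]; j=2 S=125.9325 intr=0.0000 cont=2.2572 V=2.2572[hold]  S*(2)=-
k=1: j=0 S=101.7987 intr=8.1913 cont=12.2242 V=12.2242[hold]; j=1 S=117.3112 intr=0.0000 cont=4.9726 V=4.9726[hold]  S*(1)=-
k=0: j=0 S=109.2800 intr=0.7100 cont=8.6829 V=8.6829[hold]  S*(0)=-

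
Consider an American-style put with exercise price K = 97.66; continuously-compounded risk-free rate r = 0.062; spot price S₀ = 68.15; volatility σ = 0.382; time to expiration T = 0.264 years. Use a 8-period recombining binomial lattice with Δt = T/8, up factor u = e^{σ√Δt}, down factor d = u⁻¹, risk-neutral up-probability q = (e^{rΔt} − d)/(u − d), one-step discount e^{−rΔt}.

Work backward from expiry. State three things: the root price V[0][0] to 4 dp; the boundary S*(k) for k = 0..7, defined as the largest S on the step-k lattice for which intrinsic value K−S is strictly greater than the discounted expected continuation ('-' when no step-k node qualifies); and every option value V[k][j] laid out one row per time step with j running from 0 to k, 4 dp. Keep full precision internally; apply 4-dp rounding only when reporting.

price = 29.5100
boundary = 68.1500 73.0471 68.1500 73.0471 78.2962 73.0471 78.2962 83.9224
tree:
29.5100
34.0788 24.6129
38.3414 29.5100 19.5650
42.3181 34.0788 24.6129 14.5449
46.0283 38.3414 29.5100 19.3638 9.7356
49.4897 42.3181 34.0788 24.6129 14.0851 5.3809
52.7191 46.0283 38.3414 29.5100 19.3638 8.8092 1.9389
55.7320 49.4897 42.3181 34.0788 24.6129 13.7376 3.8656 0.0000
58.5428 52.7191 46.0283 38.3414 29.5100 19.3638 7.7071 0.0000 0.0000

params: Δt=0.03300 u=1.07186 d=0.93296 q=0.49740 e^(-rΔt)=0.99796
t_8 payoffs: 58.5428 52.7191 46.0283 38.3414 29.5100 19.3638 7.7071 0.0000 0.0000
t_7: node(7,0) S=41.9280 payoff=55.7320 vs cont=55.5323 → 55.7320 [stop]  node(7,1) S=48.1703 payoff=49.4897 vs cont=49.2901 → 49.4897 [stop]  node(7,2) S=55.3419 payoff=42.3181 vs cont=42.1185 → 42.3181 [stop]  node(7,3) S=63.5812 payoff=34.0788 vs cont=33.8792 → 34.0788 [stop]  node(7,4) S=73.0471 payoff=24.6129 vs cont=24.4133 → 24.6129 [stop]  node(7,5) S=83.9224 payoff=13.7376 vs cont=13.5380 → 13.7376 [stop]  node(7,6) S=96.4167 payoff=1.2433 vs cont=3.8656 → 3.8656 [wait]  node(7,7) S=110.7713 payoff=0.0000 vs cont=0.0000 → 0.0000 [wait]  ⇒ S*(7)=83.9224
t_6: node(6,0) S=44.9409 payoff=52.7191 vs cont=52.5195 → 52.7191 [stop]  node(6,1) S=51.6317 payoff=46.0283 vs cont=45.8287 → 46.0283 [stop]  node(6,2) S=59.3186 payoff=38.3414 vs cont=38.1417 → 38.3414 [stop]  node(6,3) S=68.1500 payoff=29.5100 vs cont=29.3104 → 29.5100 [stop]  node(6,4) S=78.2962 payoff=19.3638 vs cont=19.1642 → 19.3638 [stop]  node(6,5) S=89.9529 payoff=7.7071 vs cont=8.8092 → 8.8092 [wait]  node(6,6) S=103.3451 payoff=0.0000 vs cont=1.9389 → 1.9389 [wait]  ⇒ S*(6)=78.2962
t_5: node(5,0) S=48.1703 payoff=49.4897 vs cont=49.2901 → 49.4897 [stop]  node(5,1) S=55.3419 payoff=42.3181 vs cont=42.1185 → 42.3181 [stop]  node(5,2) S=63.5812 payoff=34.0788 vs cont=33.8792 → 34.0788 [stop]  node(5,3) S=73.0471 payoff=24.6129 vs cont=24.4133 → 24.6129 [stop]  node(5,4) S=83.9224 payoff=13.7376 vs cont=14.0851 → 14.0851 [wait]  node(5,5) S=96.4167 payoff=1.2433 vs cont=5.3809 → 5.3809 [wait]  ⇒ S*(5)=73.0471
t_4: node(4,0) S=51.6317 payoff=46.0283 vs cont=45.8287 → 46.0283 [stop]  node(4,1) S=59.3186 payoff=38.3414 vs cont=38.1417 → 38.3414 [stop]  node(4,2) S=68.1500 payoff=29.5100 vs cont=29.3104 → 29.5100 [stop]  node(4,3) S=78.2962 payoff=19.3638 vs cont=19.3367 → 19.3638 [stop]  node(4,4) S=89.9529 payoff=7.7071 vs cont=9.7356 → 9.7356 [wait]  ⇒ S*(4)=78.2962
t_3: node(3,0) S=55.3419 payoff=42.3181 vs cont=42.1185 → 42.3181 [stop]  node(3,1) S=63.5812 payoff=34.0788 vs cont=33.8792 → 34.0788 [stop]  node(3,2) S=73.0471 payoff=24.6129 vs cont=24.4133 → 24.6129 [stop]  node(3,3) S=83.9224 payoff=13.7376 vs cont=14.5449 → 14.5449 [wait]  ⇒ S*(3)=73.0471
t_2: node(2,0) S=59.3186 payoff=38.3414 vs cont=38.1417 → 38.3414 [stop]  node(2,1) S=68.1500 payoff=29.5100 vs cont=29.3104 → 29.5100 [stop]  node(2,2) S=78.2962 payoff=19.3638 vs cont=19.5650 → 19.5650 [wait]  ⇒ S*(2)=68.1500
t_1: node(1,0) S=63.5812 payoff=34.0788 vs cont=33.8792 → 34.0788 [stop]  node(1,1) S=73.0471 payoff=24.6129 vs cont=24.5131 → 24.6129 [stop]  ⇒ S*(1)=73.0471
t_0: node(0,0) S=68.1500 payoff=29.5100 vs cont=29.3104 → 29.5100 [stop]  ⇒ S*(0)=68.1500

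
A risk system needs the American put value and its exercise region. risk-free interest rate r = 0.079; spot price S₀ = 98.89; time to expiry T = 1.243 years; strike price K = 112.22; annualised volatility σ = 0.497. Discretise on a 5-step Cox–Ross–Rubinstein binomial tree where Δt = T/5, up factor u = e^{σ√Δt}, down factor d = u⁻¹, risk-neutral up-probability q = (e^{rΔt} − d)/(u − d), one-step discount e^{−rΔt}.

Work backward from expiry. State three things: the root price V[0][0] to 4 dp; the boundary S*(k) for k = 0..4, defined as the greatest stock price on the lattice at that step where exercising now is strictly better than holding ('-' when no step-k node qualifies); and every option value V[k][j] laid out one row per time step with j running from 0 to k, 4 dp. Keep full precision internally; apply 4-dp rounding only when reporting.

price = 25.3194
boundary = - - 60.2439 77.1850 60.2439
tree:
25.3194
37.0265 13.5841
51.9761 22.2357 4.6988
65.1988 35.0350 9.1796 0.0000
75.5193 51.9761 17.9334 0.0000 0.0000
83.5746 65.1988 35.0350 0.0000 0.0000 0.0000

Δt=0.24860, u=1.28121, d=0.78051, q=0.47798, disc=e^(-rΔt)=0.98055
k=5 terminal: V=max(K-S,0) → 83.5746 65.1988 35.0350 0.0000 0.0000 0.0000
k=4: j=0 S=36.7007 intr=75.5193 cont=73.3369 V=75.5193[EX]; j=1 S=60.2439 intr=51.9761 cont=49.7936 V=51.9761[EX]; j=2 S=98.8900 intr=13.3300 cont=17.9334 V=17.9334[hold]; j=3 S=162.3273 intr=0.0000 cont=0.0000 V=0.0000[hold]; j=4 S=266.4592 intr=0.0000 cont=0.0000 V=0.0000[hold]  S*(4)=60.2439
k=3: j=0 S=47.0212 intr=65.1988 cont=63.0164 V=65.1988[EX]; j=1 S=77.1850 intr=35.0350 cont=35.0101 V=35.0350[EX]; j=2 S=126.6986 intr=0.0000 cont=9.1796 V=9.1796[hold]; j=3 S=207.9750 intr=0.0000 cont=0.0000 V=0.0000[hold]  S*(3)=77.1850
k=2: j=0 S=60.2439 intr=51.9761 cont=49.7936 V=51.9761[EX]; j=1 S=98.8900 intr=13.3300 cont=22.2357 V=22.2357[hold]; j=2 S=162.3273 intr=0.0000 cont=4.6988 V=4.6988[hold]  S*(2)=60.2439
k=1: j=0 S=77.1850 intr=35.0350 cont=37.0265 V=37.0265[hold]; j=1 S=126.6986 intr=0.0000 cont=13.5841 V=13.5841[hold]  S*(1)=-
k=0: j=0 S=98.8900 intr=13.3300 cont=25.3194 V=25.3194[hold]  S*(0)=-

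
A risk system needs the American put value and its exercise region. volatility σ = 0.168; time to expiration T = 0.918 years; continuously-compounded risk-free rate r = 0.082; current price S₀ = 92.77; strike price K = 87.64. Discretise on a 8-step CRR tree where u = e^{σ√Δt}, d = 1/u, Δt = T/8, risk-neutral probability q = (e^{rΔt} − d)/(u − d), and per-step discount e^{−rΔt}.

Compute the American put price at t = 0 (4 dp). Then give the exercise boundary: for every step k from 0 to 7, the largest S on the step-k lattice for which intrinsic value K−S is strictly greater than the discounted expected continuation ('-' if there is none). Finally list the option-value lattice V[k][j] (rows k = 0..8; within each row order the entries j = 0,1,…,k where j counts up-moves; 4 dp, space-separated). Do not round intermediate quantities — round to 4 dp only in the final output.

price = 1.9947
boundary = - - - 78.2098 73.8832 78.2098 73.8832 78.2098
tree:
1.9947
3.4521 0.9229
5.8028 1.7273 0.3285
9.4302 3.1493 0.6780 0.0690
13.7568 5.5599 1.3741 0.1615 0.0000
17.8441 9.4302 2.7182 0.3781 0.0000 0.0000
21.7052 13.7568 5.1957 0.8850 0.0000 0.0000 0.0000
25.3528 17.8441 9.4302 2.0719 0.0000 0.0000 0.0000 0.0000
28.7986 21.7052 13.7568 4.8503 0.0000 0.0000 0.0000 0.0000 0.0000

Δt=0.11475, u=1.05856, d=0.94468, q=0.56879, disc=e^(-rΔt)=0.99063
k=8 terminal: V=max(K-S,0) → 28.7986 21.7052 13.7568 4.8503 0.0000 0.0000 0.0000 0.0000 0.0000
k=7: j=0 S=62.2872 intr=25.3528 cont=24.5320 V=25.3528[EX]; j=1 S=69.7959 intr=17.8441 cont=17.0233 V=17.8441[EX]; j=2 S=78.2098 intr=9.4302 cont=8.6095 V=9.4302[EX]; j=3 S=87.6379 intr=0.0021 cont=2.0719 V=2.0719[hold]; j=4 S=98.2026 intr=0.0000 cont=0.0000 V=0.0000[hold]; j=5 S=110.0409 intr=0.0000 cont=0.0000 V=0.0000[hold]; j=6 S=123.3063 intr=0.0000 cont=0.0000 V=0.0000[hold]; j=7 S=138.1708 intr=0.0000 cont=0.0000 V=0.0000[hold]  S*(7)=78.2098
k=6: j=0 S=65.9348 intr=21.7052 cont=20.8845 V=21.7052[EX]; j=1 S=73.8832 intr=13.7568 cont=12.9361 V=13.7568[EX]; j=2 S=82.7897 intr=4.8503 cont=5.1957 V=5.1957[hold]; j=3 S=92.7700 intr=0.0000 cont=0.8850 V=0.8850[hold]; j=4 S=103.9534 intr=0.0000 cont=0.0000 V=0.0000[hold]; j=5 S=116.4849 intr=0.0000 cont=0.0000 V=0.0000[hold]; j=6 S=130.5271 intr=0.0000 cont=0.0000 V=0.0000[hold]  S*(6)=73.8832
k=5: j=0 S=69.7959 intr=17.8441 cont=17.0233 V=17.8441[EX]; j=1 S=78.2098 intr=9.4302 cont=8.8041 V=9.4302[EX]; j=2 S=87.6379 intr=0.0021 cont=2.7182 V=2.7182[hold]; j=3 S=98.2026 intr=0.0000 cont=0.3781 V=0.3781[hold]; j=4 S=110.0409 intr=0.0000 cont=0.0000 V=0.0000[hold]; j=5 S=123.3063 intr=0.0000 cont=0.0000 V=0.0000[hold]  S*(5)=78.2098
k=4: j=0 S=73.8832 intr=13.7568 cont=12.9361 V=13.7568[EX]; j=1 S=82.7897 intr=4.8503 cont=5.5599 V=5.5599[hold]; j=2 S=92.7700 intr=0.0000 cont=1.3741 V=1.3741[hold]; j=3 S=103.9534 intr=0.0000 cont=0.1615 V=0.1615[hold]; j=4 S=116.4849 intr=0.0000 cont=0.0000 V=0.0000[hold]  S*(4)=73.8832
k=3: j=0 S=78.2098 intr=9.4302 cont=9.0093 V=9.4302[EX]; j=1 S=87.6379 intr=0.0021 cont=3.1493 V=3.1493[hold]; j=2 S=98.2026 intr=0.0000 cont=0.6780 V=0.6780[hold]; j=3 S=110.0409 intr=0.0000 cont=0.0690 V=0.0690[hold]  S*(3)=78.2098
k=2: j=0 S=82.7897 intr=4.8503 cont=5.8028 V=5.8028[hold]; j=1 S=92.7700 intr=0.0000 cont=1.7273 V=1.7273[hold]; j=2 S=103.9534 intr=0.0000 cont=0.3285 V=0.3285[hold]  S*(2)=-
k=1: j=0 S=87.6379 intr=0.0021 cont=3.4521 V=3.4521[hold]; j=1 S=98.2026 intr=0.0000 cont=0.9229 V=0.9229[hold]  S*(1)=-
k=0: j=0 S=92.7700 intr=0.0000 cont=1.9947 V=1.9947[hold]  S*(0)=-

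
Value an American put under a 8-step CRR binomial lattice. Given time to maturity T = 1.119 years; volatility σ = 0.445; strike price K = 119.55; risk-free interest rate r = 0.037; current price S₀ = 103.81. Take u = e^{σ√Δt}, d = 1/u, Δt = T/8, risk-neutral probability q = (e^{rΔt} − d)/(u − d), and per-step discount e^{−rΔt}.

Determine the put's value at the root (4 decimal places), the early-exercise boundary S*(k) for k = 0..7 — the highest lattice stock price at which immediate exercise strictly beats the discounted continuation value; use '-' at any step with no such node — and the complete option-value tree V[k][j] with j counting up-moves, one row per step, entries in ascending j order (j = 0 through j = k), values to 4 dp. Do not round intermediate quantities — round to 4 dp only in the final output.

price = 27.5839
boundary = - - - 63.0088 53.3484 63.0088 74.4184 87.8941
tree:
27.5839
36.1546 18.3751
45.9629 25.6664 10.4851
56.5412 34.7275 15.8924 4.5996
66.2016 45.2705 23.4082 7.7263 1.1802
74.3808 56.5412 33.2593 12.7328 2.2553 0.0000
81.3060 66.2016 45.1316 20.4488 4.3100 0.0000 0.0000
87.1695 74.3808 56.5412 31.6559 8.2364 0.0000 0.0000 0.0000
92.1340 81.3060 66.2016 45.1316 15.7400 0.0000 0.0000 0.0000 0.0000

Δt=0.13987, u=1.18108, d=0.84668, q=0.47401, disc=e^(-rΔt)=0.99484
k=8 terminal: V=max(K-S,0) → 92.1340 81.3060 66.2016 45.1316 15.7400 0.0000 0.0000 0.0000 0.0000
k=7: j=0 S=32.3805 intr=87.1695 cont=86.5524 V=87.1695[EX]; j=1 S=45.1692 intr=74.3808 cont=73.7637 V=74.3808[EX]; j=2 S=63.0088 intr=56.5412 cont=55.9241 V=56.5412[EX]; j=3 S=87.8941 intr=31.6559 cont=31.0388 V=31.6559[EX]; j=4 S=122.6079 intr=0.0000 cont=8.2364 V=8.2364[hold]; j=5 S=171.0320 intr=0.0000 cont=0.0000 V=0.0000[hold]; j=6 S=238.5811 intr=0.0000 cont=0.0000 V=0.0000[hold]; j=7 S=332.8088 intr=0.0000 cont=0.0000 V=0.0000[hold]  S*(7)=87.8941
k=6: j=0 S=38.2440 intr=81.3060 cont=80.6889 V=81.3060[EX]; j=1 S=53.3484 intr=66.2016 cont=65.5844 V=66.2016[EX]; j=2 S=74.4184 intr=45.1316 cont=44.5145 V=45.1316[EX]; j=3 S=103.8100 intr=15.7400 cont=20.4488 V=20.4488[hold]; j=4 S=144.8098 intr=0.0000 cont=4.3100 V=4.3100[hold]; j=5 S=202.0025 intr=0.0000 cont=0.0000 V=0.0000[hold]; j=6 S=281.7834 intr=0.0000 cont=0.0000 V=0.0000[hold]  S*(6)=74.4184
k=5: j=0 S=45.1692 intr=74.3808 cont=73.7637 V=74.3808[EX]; j=1 S=63.0088 intr=56.5412 cont=55.9241 V=56.5412[EX]; j=2 S=87.8941 intr=31.6559 cont=33.2593 V=33.2593[hold]; j=3 S=122.6079 intr=0.0000 cont=12.7328 V=12.7328[hold]; j=4 S=171.0320 intr=0.0000 cont=2.2553 V=2.2553[hold]; j=5 S=238.5811 intr=0.0000 cont=0.0000 V=0.0000[hold]  S*(5)=63.0088
k=4: j=0 S=53.3484 intr=66.2016 cont=65.5844 V=66.2016[EX]; j=1 S=74.4184 intr=45.1316 cont=45.2705 V=45.2705[hold]; j=2 S=103.8100 intr=15.7400 cont=23.4082 V=23.4082[hold]; j=3 S=144.8098 intr=0.0000 cont=7.7263 V=7.7263[hold]; j=4 S=202.0025 intr=0.0000 cont=1.1802 V=1.1802[hold]  S*(4)=53.3484
k=3: j=0 S=63.0088 intr=56.5412 cont=55.9896 V=56.5412[EX]; j=1 S=87.8941 intr=31.6559 cont=34.7275 V=34.7275[hold]; j=2 S=122.6079 intr=0.0000 cont=15.8924 V=15.8924[hold]; j=3 S=171.0320 intr=0.0000 cont=4.5996 V=4.5996[hold]  S*(3)=63.0088
k=2: j=0 S=74.4184 intr=45.1316 cont=45.9629 V=45.9629[hold]; j=1 S=103.8100 intr=15.7400 cont=25.6664 V=25.6664[hold]; j=2 S=144.8098 intr=0.0000 cont=10.4851 V=10.4851[hold]  S*(2)=-
k=1: j=0 S=87.8941 intr=31.6559 cont=36.1546 V=36.1546[hold]; j=1 S=122.6079 intr=0.0000 cont=18.3751 V=18.3751[hold]  S*(1)=-
k=0: j=0 S=103.8100 intr=15.7400 cont=27.5839 V=27.5839[hold]  S*(0)=-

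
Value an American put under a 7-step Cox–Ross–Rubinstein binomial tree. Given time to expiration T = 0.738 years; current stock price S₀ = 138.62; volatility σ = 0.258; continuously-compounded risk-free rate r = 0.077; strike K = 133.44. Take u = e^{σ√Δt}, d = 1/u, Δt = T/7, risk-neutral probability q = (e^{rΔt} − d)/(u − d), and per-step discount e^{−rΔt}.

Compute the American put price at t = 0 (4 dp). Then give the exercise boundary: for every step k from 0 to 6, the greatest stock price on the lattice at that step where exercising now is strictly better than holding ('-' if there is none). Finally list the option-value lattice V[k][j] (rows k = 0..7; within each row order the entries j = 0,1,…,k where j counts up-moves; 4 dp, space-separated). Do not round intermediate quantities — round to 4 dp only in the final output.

price = 7.2813
boundary = - - - 107.8154 99.1514 107.8154 117.2364
tree:
7.2813
11.4570 3.6559
17.4611 6.2594 1.3819
25.6246 10.4232 2.6288 0.2871
34.2886 16.7439 4.9262 0.6129 0.0000
42.2563 25.6246 9.0531 1.3081 0.0000 0.0000
49.5837 34.2886 16.2036 2.7921 0.0000 0.0000 0.0000
56.3223 42.2563 25.6246 5.9594 0.0000 0.0000 0.0000 0.0000

Δt=0.10543  u=1.08738  d=0.91964  q=0.52766  discount=0.99191
step 7 (expiry): payoffs max(K−S,0) = 56.3223 42.2563 25.6246 5.9594 0.0000 0.0000 0.0000 0.0000
step 6: (k=6,j=0): S=83.8563, (K−S)⁺=49.5837, hold=48.5048 ⇒ V=49.5837 exercise | (k=6,j=1): S=99.1514, (K−S)⁺=34.2886, hold=33.2097 ⇒ V=34.2886 exercise | (k=6,j=2): S=117.2364, (K−S)⁺=16.2036, hold=15.1247 ⇒ V=16.2036 exercise | (k=6,j=3): S=138.6200, (K−S)⁺=0.0000, hold=2.7921 ⇒ V=2.7921 continue | (k=6,j=4): S=163.9039, (K−S)⁺=0.0000, hold=0.0000 ⇒ V=0.0000 continue | (k=6,j=5): S=193.7995, (K−S)⁺=0.0000, hold=0.0000 ⇒ V=0.0000 continue | (k=6,j=6): S=229.1481, (K−S)⁺=0.0000, hold=0.0000 ⇒ V=0.0000 continue  boundary S*=117.2364
step 5: (k=5,j=0): S=91.1837, (K−S)⁺=42.2563, hold=41.1774 ⇒ V=42.2563 exercise | (k=5,j=1): S=107.8154, (K−S)⁺=25.6246, hold=24.5457 ⇒ V=25.6246 exercise | (k=5,j=2): S=127.4806, (K−S)⁺=5.9594, hold=9.0531 ⇒ V=9.0531 continue | (k=5,j=3): S=150.7327, (K−S)⁺=0.0000, hold=1.3081 ⇒ V=1.3081 continue | (k=5,j=4): S=178.2260, (K−S)⁺=0.0000, hold=0.0000 ⇒ V=0.0000 continue | (k=5,j=5): S=210.7339, (K−S)⁺=0.0000, hold=0.0000 ⇒ V=0.0000 continue  boundary S*=107.8154
step 4: (k=4,j=0): S=99.1514, (K−S)⁺=34.2886, hold=33.2097 ⇒ V=34.2886 exercise | (k=4,j=1): S=117.2364, (K−S)⁺=16.2036, hold=16.7439 ⇒ V=16.7439 continue | (k=4,j=2): S=138.6200, (K−S)⁺=0.0000, hold=4.9262 ⇒ V=4.9262 continue | (k=4,j=3): S=163.9039, (K−S)⁺=0.0000, hold=0.6129 ⇒ V=0.6129 continue | (k=4,j=4): S=193.7995, (K−S)⁺=0.0000, hold=0.0000 ⇒ V=0.0000 continue  boundary S*=99.1514
step 3: (k=3,j=0): S=107.8154, (K−S)⁺=25.6246, hold=24.8285 ⇒ V=25.6246 exercise | (k=3,j=1): S=127.4806, (K−S)⁺=5.9594, hold=10.4232 ⇒ V=10.4232 continue | (k=3,j=2): S=150.7327, (K−S)⁺=0.0000, hold=2.6288 ⇒ V=2.6288 continue | (k=3,j=3): S=178.2260, (K−S)⁺=0.0000, hold=0.2871 ⇒ V=0.2871 continue  boundary S*=107.8154
step 2: (k=2,j=0): S=117.2364, (K−S)⁺=16.2036, hold=17.4611 ⇒ V=17.4611 continue | (k=2,j=1): S=138.6200, (K−S)⁺=0.0000, hold=6.2594 ⇒ V=6.2594 continue | (k=2,j=2): S=163.9039, (K−S)⁺=0.0000, hold=1.3819 ⇒ V=1.3819 continue  boundary S*=-
step 1: (k=1,j=0): S=127.4806, (K−S)⁺=5.9594, hold=11.4570 ⇒ V=11.4570 continue | (k=1,j=1): S=150.7327, (K−S)⁺=0.0000, hold=3.6559 ⇒ V=3.6559 continue  boundary S*=-
step 0: (k=0,j=0): S=138.6200, (K−S)⁺=0.0000, hold=7.2813 ⇒ V=7.2813 continue  boundary S*=-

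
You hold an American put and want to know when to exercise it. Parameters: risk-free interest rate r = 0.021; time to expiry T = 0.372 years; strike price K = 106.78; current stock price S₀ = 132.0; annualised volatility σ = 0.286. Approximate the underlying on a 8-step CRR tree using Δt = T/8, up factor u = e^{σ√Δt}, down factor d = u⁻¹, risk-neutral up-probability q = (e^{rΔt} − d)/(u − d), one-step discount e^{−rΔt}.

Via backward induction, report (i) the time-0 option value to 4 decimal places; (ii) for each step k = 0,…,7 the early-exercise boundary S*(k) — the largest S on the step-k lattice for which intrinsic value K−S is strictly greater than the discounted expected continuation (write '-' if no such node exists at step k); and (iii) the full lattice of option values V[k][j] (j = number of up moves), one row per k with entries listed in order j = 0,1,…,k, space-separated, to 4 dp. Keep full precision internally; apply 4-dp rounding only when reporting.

price = 1.0709
boundary = - - - - - - 91.1737 96.9736
tree:
1.0709
1.7735 0.3489
2.8883 0.6283 0.0618
4.6089 1.1210 0.1219 0.0000
7.1712 1.9778 0.2404 0.0000 0.0000
10.8052 3.4409 0.4741 0.0000 0.0000 0.0000
15.6063 5.8793 0.9350 0.0000 0.0000 0.0000 0.0000
21.0594 9.8064 1.8442 0.0000 0.0000 0.0000 0.0000 0.0000
26.1863 15.6063 3.6375 0.0000 0.0000 0.0000 0.0000 0.0000 0.0000

Δt=0.04650  u=1.06361  d=0.94019  q=0.49250  discount=0.99902
step 8 (expiry): payoffs max(K−S,0) = 26.1863 15.6063 3.6375 0.0000 0.0000 0.0000 0.0000 0.0000 0.0000
step 7: (k=7,j=0): S=85.7206, (K−S)⁺=21.0594, hold=20.9552 ⇒ V=21.0594 exercise | (k=7,j=1): S=96.9736, (K−S)⁺=9.8064, hold=9.7022 ⇒ V=9.8064 exercise | (k=7,j=2): S=109.7038, (K−S)⁺=0.0000, hold=1.8442 ⇒ V=1.8442 continue | (k=7,j=3): S=124.1052, (K−S)⁺=0.0000, hold=0.0000 ⇒ V=0.0000 continue | (k=7,j=4): S=140.3971, (K−S)⁺=0.0000, hold=0.0000 ⇒ V=0.0000 continue | (k=7,j=5): S=158.8277, (K−S)⁺=0.0000, hold=0.0000 ⇒ V=0.0000 continue | (k=7,j=6): S=179.6778, (K−S)⁺=0.0000, hold=0.0000 ⇒ V=0.0000 continue | (k=7,j=7): S=203.2650, (K−S)⁺=0.0000, hold=0.0000 ⇒ V=0.0000 continue  boundary S*=96.9736
step 6: (k=6,j=0): S=91.1737, (K−S)⁺=15.6063, hold=15.5021 ⇒ V=15.6063 exercise | (k=6,j=1): S=103.1425, (K−S)⁺=3.6375, hold=5.8793 ⇒ V=5.8793 continue | (k=6,j=2): S=116.6825, (K−S)⁺=0.0000, hold=0.9350 ⇒ V=0.9350 continue | (k=6,j=3): S=132.0000, (K−S)⁺=0.0000, hold=0.0000 ⇒ V=0.0000 continue | (k=6,j=4): S=149.3283, (K−S)⁺=0.0000, hold=0.0000 ⇒ V=0.0000 continue | (k=6,j=5): S=168.9314, (K−S)⁺=0.0000, hold=0.0000 ⇒ V=0.0000 continue | (k=6,j=6): S=191.1078, (K−S)⁺=0.0000, hold=0.0000 ⇒ V=0.0000 continue  boundary S*=91.1737
step 5: (k=5,j=0): S=96.9736, (K−S)⁺=9.8064, hold=10.8052 ⇒ V=10.8052 continue | (k=5,j=1): S=109.7038, (K−S)⁺=0.0000, hold=3.4409 ⇒ V=3.4409 continue | (k=5,j=2): S=124.1052, (K−S)⁺=0.0000, hold=0.4741 ⇒ V=0.4741 continue | (k=5,j=3): S=140.3971, (K−S)⁺=0.0000, hold=0.0000 ⇒ V=0.0000 continue | (k=5,j=4): S=158.8277, (K−S)⁺=0.0000, hold=0.0000 ⇒ V=0.0000 continue | (k=5,j=5): S=179.6778, (K−S)⁺=0.0000, hold=0.0000 ⇒ V=0.0000 continue  boundary S*=-
step 4: (k=4,j=0): S=103.1425, (K−S)⁺=3.6375, hold=7.1712 ⇒ V=7.1712 continue | (k=4,j=1): S=116.6825, (K−S)⁺=0.0000, hold=1.9778 ⇒ V=1.9778 continue | (k=4,j=2): S=132.0000, (K−S)⁺=0.0000, hold=0.2404 ⇒ V=0.2404 continue | (k=4,j=3): S=149.3283, (K−S)⁺=0.0000, hold=0.0000 ⇒ V=0.0000 continue | (k=4,j=4): S=168.9314, (K−S)⁺=0.0000, hold=0.0000 ⇒ V=0.0000 continue  boundary S*=-
step 3: (k=3,j=0): S=109.7038, (K−S)⁺=0.0000, hold=4.6089 ⇒ V=4.6089 continue | (k=3,j=1): S=124.1052, (K−S)⁺=0.0000, hold=1.1210 ⇒ V=1.1210 continue | (k=3,j=2): S=140.3971, (K−S)⁺=0.0000, hold=0.1219 ⇒ V=0.1219 continue | (k=3,j=3): S=158.8277, (K−S)⁺=0.0000, hold=0.0000 ⇒ V=0.0000 continue  boundary S*=-
step 2: (k=2,j=0): S=116.6825, (K−S)⁺=0.0000, hold=2.8883 ⇒ V=2.8883 continue | (k=2,j=1): S=132.0000, (K−S)⁺=0.0000, hold=0.6283 ⇒ V=0.6283 continue | (k=2,j=2): S=149.3283, (K−S)⁺=0.0000, hold=0.0618 ⇒ V=0.0618 continue  boundary S*=-
step 1: (k=1,j=0): S=124.1052, (K−S)⁺=0.0000, hold=1.7735 ⇒ V=1.7735 continue | (k=1,j=1): S=140.3971, (K−S)⁺=0.0000, hold=0.3489 ⇒ V=0.3489 continue  boundary S*=-
step 0: (k=0,j=0): S=132.0000, (K−S)⁺=0.0000, hold=1.0709 ⇒ V=1.0709 continue  boundary S*=-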